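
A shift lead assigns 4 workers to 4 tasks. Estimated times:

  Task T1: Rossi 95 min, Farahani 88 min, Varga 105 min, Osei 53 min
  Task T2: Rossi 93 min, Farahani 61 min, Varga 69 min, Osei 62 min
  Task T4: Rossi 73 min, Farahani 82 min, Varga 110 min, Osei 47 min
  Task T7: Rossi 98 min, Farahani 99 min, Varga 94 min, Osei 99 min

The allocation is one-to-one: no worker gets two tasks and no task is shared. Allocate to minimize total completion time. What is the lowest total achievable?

This is the linear assignment problem.
Optimal: Rossi→Task T4 (73 min), Farahani→Task T2 (61 min), Varga→Task T7 (94 min), Osei→Task T1 (53 min) — total 73+61+94+53 = 281 min.
Min-entry greedy (repeatedly take the single cheapest remaining cell) gives 297 min, worse by 16.
Swapping Osei↔Rossi (Osei→Task T4 47 min, Rossi→Task T1 95 min) adds 16.

Minimum total: 281 min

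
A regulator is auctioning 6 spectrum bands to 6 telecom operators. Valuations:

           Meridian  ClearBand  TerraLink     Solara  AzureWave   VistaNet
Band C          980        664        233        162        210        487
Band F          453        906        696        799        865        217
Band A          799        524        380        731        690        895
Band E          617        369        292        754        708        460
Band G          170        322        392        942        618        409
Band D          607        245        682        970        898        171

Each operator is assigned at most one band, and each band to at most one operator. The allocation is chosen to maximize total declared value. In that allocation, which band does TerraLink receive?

Optimal: Meridian→Band C ($980M), ClearBand→Band F ($906M), TerraLink→Band D ($682M), Solara→Band G ($942M), AzureWave→Band E ($708M), VistaNet→Band A ($895M) — total 980+906+682+942+708+895 = $5113M.
Column-greedy (each band in turn goes to its best remaining operator) gives $4835M, worse by 278.
Next-best assignment: Meridian→Band C, ClearBand→Band F, TerraLink→Band E, Solara→Band G, AzureWave→Band D, VistaNet→Band A = $4913M.
Swapping TerraLink↔AzureWave (TerraLink→Band E $292M, AzureWave→Band D $898M) loses 200.
Checked against all permutations: $5113M is optimal.
TerraLink's own top band is Band F ($696M), but forcing TerraLink→Band F and reassigning the rest optimally gives only $4780M — worse by 333.

TerraLink receives Band D.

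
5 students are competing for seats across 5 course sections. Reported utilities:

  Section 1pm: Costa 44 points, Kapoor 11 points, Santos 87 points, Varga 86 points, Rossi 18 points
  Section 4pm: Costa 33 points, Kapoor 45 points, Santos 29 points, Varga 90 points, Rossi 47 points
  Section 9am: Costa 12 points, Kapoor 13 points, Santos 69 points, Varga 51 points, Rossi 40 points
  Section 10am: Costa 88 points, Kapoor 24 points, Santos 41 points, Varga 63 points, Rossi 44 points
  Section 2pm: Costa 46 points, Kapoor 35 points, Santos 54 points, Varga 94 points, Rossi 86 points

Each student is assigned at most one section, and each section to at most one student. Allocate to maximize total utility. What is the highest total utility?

Optimal: Costa→Section 10am (88 points), Kapoor→Section 4pm (45 points), Santos→Section 9am (69 points), Varga→Section 1pm (86 points), Rossi→Section 2pm (86 points) — total 88+45+69+86+86 = 374 points.
Max-entry greedy (repeatedly take the single best remaining cell) gives 329 points, worse by 45.
Every other assignment is strictly worse.

Max total: 374 points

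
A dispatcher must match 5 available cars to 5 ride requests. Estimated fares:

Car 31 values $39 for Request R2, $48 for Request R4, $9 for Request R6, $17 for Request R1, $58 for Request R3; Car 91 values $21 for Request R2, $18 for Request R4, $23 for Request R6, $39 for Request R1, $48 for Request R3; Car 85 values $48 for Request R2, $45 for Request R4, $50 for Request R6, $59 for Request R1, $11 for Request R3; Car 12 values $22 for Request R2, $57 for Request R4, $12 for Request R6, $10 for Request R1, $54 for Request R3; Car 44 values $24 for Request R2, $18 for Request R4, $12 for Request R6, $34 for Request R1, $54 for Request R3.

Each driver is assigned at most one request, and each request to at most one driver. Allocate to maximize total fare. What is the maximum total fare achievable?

This is a one-to-one assignment (maximum-weight bipartite matching).
Optimal: Car 31→Request R2 ($39), Car 91→Request R1 ($39), Car 85→Request R6 ($50), Car 12→Request R4 ($57), Car 44→Request R3 ($54) — total 39+39+50+57+54 = $239.
Column-greedy (each request in turn goes to its best remaining driver) gives $220, worse by 19.
Next-best assignment: Car 31→Request R2, Car 91→Request R6, Car 85→Request R1, Car 12→Request R4, Car 44→Request R3 = $232.

Maximum total: $239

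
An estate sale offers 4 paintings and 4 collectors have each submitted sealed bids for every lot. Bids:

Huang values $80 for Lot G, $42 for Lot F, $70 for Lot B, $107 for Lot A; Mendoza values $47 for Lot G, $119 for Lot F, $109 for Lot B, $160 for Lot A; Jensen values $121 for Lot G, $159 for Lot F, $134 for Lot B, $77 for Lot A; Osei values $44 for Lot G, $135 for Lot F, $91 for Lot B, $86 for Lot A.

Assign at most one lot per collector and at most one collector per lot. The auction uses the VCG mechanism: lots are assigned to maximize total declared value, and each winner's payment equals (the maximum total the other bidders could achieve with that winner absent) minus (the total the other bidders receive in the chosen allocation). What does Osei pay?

Osei pays $25.

Efficient allocation: Huang→Lot G ($80), Mendoza→Lot A ($160), Jensen→Lot B ($134), Osei→Lot F ($135); total welfare W = $509.
Osei receives Lot F at value $135, so the others get W − 135 = $374.
Without Osei: best allocation of the remaining 3 bidders over all 4 lots is Huang→Lot G ($80), Mendoza→Lot A ($160), Jensen→Lot F ($159), total $399.
VCG payment = (others' best without Osei) − (others' welfare with Osei) = 399 − 374 = $25.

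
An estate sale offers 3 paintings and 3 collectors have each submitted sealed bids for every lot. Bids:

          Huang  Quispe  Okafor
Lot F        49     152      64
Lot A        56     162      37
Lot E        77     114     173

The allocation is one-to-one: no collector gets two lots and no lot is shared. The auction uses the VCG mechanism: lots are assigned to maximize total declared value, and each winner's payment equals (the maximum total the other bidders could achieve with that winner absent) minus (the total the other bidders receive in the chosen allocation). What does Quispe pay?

Efficient allocation: Huang→Lot F ($49), Quispe→Lot A ($162), Okafor→Lot E ($173); total welfare W = $384.
Quispe receives Lot A at value $162, so the others get W − 162 = $222.
Without Quispe: best allocation of the remaining 2 bidders over all 3 lots is Huang→Lot A ($56), Okafor→Lot E ($173), total $229.
VCG payment = (others' best without Quispe) − (others' welfare with Quispe) = 229 − 222 = $7.

Quispe pays $7.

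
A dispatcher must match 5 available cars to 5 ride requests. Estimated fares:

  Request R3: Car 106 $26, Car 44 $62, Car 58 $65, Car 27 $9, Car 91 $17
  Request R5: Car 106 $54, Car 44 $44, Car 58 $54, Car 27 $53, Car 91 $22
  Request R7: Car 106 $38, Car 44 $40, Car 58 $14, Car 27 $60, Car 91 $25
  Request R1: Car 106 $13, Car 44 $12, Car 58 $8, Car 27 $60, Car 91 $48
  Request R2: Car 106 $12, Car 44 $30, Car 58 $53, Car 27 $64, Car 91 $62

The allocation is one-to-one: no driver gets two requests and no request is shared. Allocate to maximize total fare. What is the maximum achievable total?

Optimal: Car 106→Request R5 ($54), Car 44→Request R7 ($40), Car 58→Request R3 ($65), Car 27→Request R1 ($60), Car 91→Request R2 ($62) — total 54+40+65+60+62 = $281.
Row-greedy (each driver in turn takes its best remaining request) gives $277, worse by 4.
Next-best assignment: Car 106→Request R5, Car 44→Request R3, Car 58→Request R2, Car 27→Request R7, Car 91→Request R1 = $277.
Swapping Car 58↔Car 27 (Car 58→Request R1 $8, Car 27→Request R3 $9) loses 108.
Every other assignment is strictly worse.

Max total: $281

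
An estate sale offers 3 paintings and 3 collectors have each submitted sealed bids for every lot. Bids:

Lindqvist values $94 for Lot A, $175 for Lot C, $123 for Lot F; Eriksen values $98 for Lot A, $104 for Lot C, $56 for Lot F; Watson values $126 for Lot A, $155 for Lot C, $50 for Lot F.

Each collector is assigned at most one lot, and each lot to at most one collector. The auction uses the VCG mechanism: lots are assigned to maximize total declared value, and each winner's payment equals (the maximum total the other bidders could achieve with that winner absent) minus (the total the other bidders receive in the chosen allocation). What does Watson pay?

Efficient allocation: Lindqvist→Lot F ($123), Eriksen→Lot A ($98), Watson→Lot C ($155); total welfare W = $376.
Watson receives Lot C at value $155, so the others get W − 155 = $221.
Without Watson: best allocation of the remaining 2 bidders over all 3 lots is Lindqvist→Lot C ($175), Eriksen→Lot A ($98), total $273.
VCG payment = (others' best without Watson) − (others' welfare with Watson) = 273 − 221 = $52.

Watson pays $52.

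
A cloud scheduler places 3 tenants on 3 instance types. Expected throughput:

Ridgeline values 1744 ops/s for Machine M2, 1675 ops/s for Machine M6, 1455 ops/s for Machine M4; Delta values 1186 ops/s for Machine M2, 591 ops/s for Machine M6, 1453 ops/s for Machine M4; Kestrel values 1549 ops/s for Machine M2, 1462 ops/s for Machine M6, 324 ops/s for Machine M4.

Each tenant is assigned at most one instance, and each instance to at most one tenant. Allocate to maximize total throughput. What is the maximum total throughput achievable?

Optimal: Ridgeline→Machine M6 (1675 ops/s), Delta→Machine M4 (1453 ops/s), Kestrel→Machine M2 (1549 ops/s) — total 1675+1453+1549 = 4677 ops/s.
Column-greedy (each instance in turn goes to its best remaining tenant) gives 4659 ops/s, worse by 18.
Every other assignment is strictly worse.

Max total: 4677 ops/s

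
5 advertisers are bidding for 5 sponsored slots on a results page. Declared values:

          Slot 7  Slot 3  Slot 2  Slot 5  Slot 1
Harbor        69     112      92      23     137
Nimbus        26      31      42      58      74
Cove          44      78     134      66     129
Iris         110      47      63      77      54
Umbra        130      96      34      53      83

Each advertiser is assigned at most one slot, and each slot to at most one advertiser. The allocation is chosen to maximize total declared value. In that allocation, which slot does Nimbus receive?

This is the linear assignment problem.
Optimal: Harbor→Slot 1 ($137), Nimbus→Slot 5 ($58), Cove→Slot 2 ($134), Iris→Slot 7 ($110), Umbra→Slot 3 ($96) — total 137+58+134+110+96 = $535.
Next-best assignment: Harbor→Slot 3, Nimbus→Slot 1, Cove→Slot 2, Iris→Slot 5, Umbra→Slot 7 = $527.
No other one-to-one assignment exceeds $535.
Nimbus's own top slot is Slot 1 ($74), but forcing Nimbus→Slot 1 and reassigning the rest optimally gives only $527 — worse by 8.

Nimbus receives Slot 5.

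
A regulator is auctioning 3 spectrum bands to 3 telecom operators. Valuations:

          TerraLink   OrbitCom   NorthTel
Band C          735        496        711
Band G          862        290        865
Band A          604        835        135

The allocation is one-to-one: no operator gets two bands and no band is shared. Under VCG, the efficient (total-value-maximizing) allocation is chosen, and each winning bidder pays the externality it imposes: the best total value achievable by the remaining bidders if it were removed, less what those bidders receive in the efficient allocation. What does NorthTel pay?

Efficient allocation: TerraLink→Band C ($735M), OrbitCom→Band A ($835M), NorthTel→Band G ($865M); total welfare W = $2435M.
NorthTel receives Band G at value $865M, so the others get W − 865 = $1570M.
Without NorthTel: best allocation of the remaining 2 bidders over all 3 bands is TerraLink→Band G ($862M), OrbitCom→Band A ($835M), total $1697M.
VCG payment = (others' best without NorthTel) − (others' welfare with NorthTel) = 1697 − 1570 = $127M.

NorthTel pays $127M.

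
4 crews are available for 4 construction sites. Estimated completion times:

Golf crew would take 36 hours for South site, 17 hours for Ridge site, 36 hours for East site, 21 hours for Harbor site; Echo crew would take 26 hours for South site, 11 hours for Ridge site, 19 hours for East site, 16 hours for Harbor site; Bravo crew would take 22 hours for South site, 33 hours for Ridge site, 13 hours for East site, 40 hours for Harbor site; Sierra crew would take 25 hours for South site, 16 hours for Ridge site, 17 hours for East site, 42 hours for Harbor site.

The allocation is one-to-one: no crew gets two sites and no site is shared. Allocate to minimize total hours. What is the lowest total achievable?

Optimal: Golf crew→Harbor site (21 hours), Echo crew→Ridge site (11 hours), Bravo crew→East site (13 hours), Sierra crew→South site (25 hours) — total 21+11+13+25 = 70 hours.
Column-greedy (each site in turn goes to its cheapest remaining crew) gives 71 hours, worse by 1.
Swapping Bravo crew↔Golf crew (Bravo crew→Harbor site 40 hours, Golf crew→East site 36 hours) adds 42.

Min total: 70 hours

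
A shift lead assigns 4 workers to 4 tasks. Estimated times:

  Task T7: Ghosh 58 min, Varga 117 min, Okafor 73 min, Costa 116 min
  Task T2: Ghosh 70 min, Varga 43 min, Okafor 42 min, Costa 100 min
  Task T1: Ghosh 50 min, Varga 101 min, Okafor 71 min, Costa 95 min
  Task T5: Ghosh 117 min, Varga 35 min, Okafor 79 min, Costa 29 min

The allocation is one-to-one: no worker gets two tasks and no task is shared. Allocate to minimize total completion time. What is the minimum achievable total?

Minimum total: 195 min

Treat this as an assignment problem: match each worker to one task.
Optimal: Ghosh→Task T1 (50 min), Varga→Task T2 (43 min), Okafor→Task T7 (73 min), Costa→Task T5 (29 min) — total 50+43+73+29 = 195 min.
Min-entry greedy (repeatedly take the single cheapest remaining cell) gives 238 min, worse by 43.
Next-best assignment: Ghosh→Task T7, Varga→Task T2, Okafor→Task T1, Costa→Task T5 = 201 min.
Swapping Costa↔Ghosh (Costa→Task T1 95 min, Ghosh→Task T5 117 min) adds 133.
No other one-to-one assignment undercuts 195 min.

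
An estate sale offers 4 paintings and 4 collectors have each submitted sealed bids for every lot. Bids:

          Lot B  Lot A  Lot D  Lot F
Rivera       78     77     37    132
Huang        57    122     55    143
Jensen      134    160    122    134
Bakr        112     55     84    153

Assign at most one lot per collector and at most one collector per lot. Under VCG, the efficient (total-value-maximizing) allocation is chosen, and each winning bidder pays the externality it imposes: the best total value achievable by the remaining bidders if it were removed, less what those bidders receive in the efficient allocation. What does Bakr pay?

Efficient allocation: Rivera→Lot F ($132), Huang→Lot A ($122), Jensen→Lot D ($122), Bakr→Lot B ($112); total welfare W = $488.
Bakr receives Lot B at value $112, so the others get W − 112 = $376.
Without Bakr: best allocation of the remaining 3 bidders over all 4 lots is Rivera→Lot F ($132), Huang→Lot A ($122), Jensen→Lot B ($134), total $388.
VCG payment = (others' best without Bakr) − (others' welfare with Bakr) = 388 − 376 = $12.

Bakr pays $12.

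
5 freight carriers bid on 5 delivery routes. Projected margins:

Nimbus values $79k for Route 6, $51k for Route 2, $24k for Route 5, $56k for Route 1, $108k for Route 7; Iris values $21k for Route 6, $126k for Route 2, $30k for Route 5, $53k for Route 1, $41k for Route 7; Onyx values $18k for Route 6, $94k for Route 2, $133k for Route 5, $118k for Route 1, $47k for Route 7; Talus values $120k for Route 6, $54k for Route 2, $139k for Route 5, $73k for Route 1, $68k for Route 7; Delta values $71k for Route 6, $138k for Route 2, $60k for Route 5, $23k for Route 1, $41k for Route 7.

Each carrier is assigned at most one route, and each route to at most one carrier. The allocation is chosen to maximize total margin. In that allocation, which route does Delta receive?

Delta receives Route 6.

Optimal: Nimbus→Route 7 ($108k), Iris→Route 2 ($126k), Onyx→Route 1 ($118k), Talus→Route 5 ($139k), Delta→Route 6 ($71k) — total 108+126+118+139+71 = $562k.
Next-best assignment: Nimbus→Route 7, Iris→Route 1, Onyx→Route 5, Talus→Route 6, Delta→Route 2 = $552k.
Delta's own top route is Route 2 ($138k), but forcing Delta→Route 2 and reassigning the rest optimally gives only $552k — worse by 10.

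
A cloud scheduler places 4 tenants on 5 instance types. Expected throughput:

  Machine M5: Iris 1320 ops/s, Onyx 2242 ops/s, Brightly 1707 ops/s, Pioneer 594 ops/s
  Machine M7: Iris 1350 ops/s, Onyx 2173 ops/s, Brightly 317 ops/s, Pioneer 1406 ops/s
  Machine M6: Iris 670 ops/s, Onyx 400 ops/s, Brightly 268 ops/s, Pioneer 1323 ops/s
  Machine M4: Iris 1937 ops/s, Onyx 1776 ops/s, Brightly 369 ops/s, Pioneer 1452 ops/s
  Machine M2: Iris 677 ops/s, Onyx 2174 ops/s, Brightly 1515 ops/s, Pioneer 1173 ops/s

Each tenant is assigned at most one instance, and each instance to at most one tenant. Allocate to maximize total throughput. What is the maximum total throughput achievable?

Treat this as an assignment problem: match each tenant to one instance.
Optimal: Iris→Machine M4 (1937 ops/s), Onyx→Machine M2 (2174 ops/s), Brightly→Machine M5 (1707 ops/s), Pioneer→Machine M7 (1406 ops/s) — total 1937+2174+1707+1406 = 7224 ops/s.
Column-greedy (each instance in turn goes to its best remaining tenant) gives 4687 ops/s, worse by 2537.
Next-best assignment: Iris→Machine M4, Onyx→Machine M2, Brightly→Machine M5, Pioneer→Machine M6 = 7141 ops/s.
Checked against all permutations: 7224 ops/s is optimal.

Maximum total: 7224 ops/s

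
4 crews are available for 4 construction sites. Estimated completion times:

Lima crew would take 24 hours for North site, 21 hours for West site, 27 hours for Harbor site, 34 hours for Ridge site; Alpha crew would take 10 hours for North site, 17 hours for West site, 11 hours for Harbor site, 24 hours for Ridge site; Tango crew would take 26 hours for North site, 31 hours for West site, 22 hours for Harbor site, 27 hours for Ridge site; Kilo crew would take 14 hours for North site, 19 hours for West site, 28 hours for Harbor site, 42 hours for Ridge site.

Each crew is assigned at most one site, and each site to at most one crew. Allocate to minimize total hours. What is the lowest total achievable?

Treat this as an assignment problem: match each crew to one site.
Optimal: Lima crew→West site (21 hours), Alpha crew→Harbor site (11 hours), Tango crew→Ridge site (27 hours), Kilo crew→North site (14 hours) — total 21+11+27+14 = 73 hours.
Min-entry greedy (repeatedly take the single cheapest remaining cell) gives 85 hours, worse by 12.
No other one-to-one assignment undercuts 73 hours.

Min total: 73 hours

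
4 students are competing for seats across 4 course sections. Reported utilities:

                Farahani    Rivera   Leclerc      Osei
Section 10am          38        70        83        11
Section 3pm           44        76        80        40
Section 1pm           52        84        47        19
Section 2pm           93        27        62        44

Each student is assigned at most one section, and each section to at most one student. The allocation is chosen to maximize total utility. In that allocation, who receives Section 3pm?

Optimal: Farahani→Section 2pm (93 points), Rivera→Section 1pm (84 points), Leclerc→Section 10am (83 points), Osei→Section 3pm (40 points) — total 93+84+83+40 = 300 points.
Column-greedy (each section in turn goes to its best remaining student) gives 255 points, worse by 45.
Checked against all permutations: 300 points is optimal.
Osei's own top section is Section 2pm (44 points), but forcing Osei→Section 2pm and reassigning the rest optimally gives only 255 points — worse by 45.

Osei receives Section 3pm.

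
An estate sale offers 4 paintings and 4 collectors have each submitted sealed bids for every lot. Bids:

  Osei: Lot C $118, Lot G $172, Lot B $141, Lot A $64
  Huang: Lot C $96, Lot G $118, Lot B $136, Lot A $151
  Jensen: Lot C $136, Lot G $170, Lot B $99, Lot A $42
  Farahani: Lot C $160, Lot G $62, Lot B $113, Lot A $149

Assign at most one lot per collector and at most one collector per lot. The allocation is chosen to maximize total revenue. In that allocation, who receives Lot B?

This is a one-to-one assignment (maximum-weight bipartite matching).
Optimal: Osei→Lot B ($141), Huang→Lot A ($151), Jensen→Lot G ($170), Farahani→Lot C ($160) — total 141+151+170+160 = $622.
Max-entry greedy (repeatedly take the single best remaining cell) gives $582, worse by 40.
Next-best assignment: Osei→Lot G, Huang→Lot B, Jensen→Lot C, Farahani→Lot A = $593.
Osei's own top lot is Lot G ($172), but forcing Osei→Lot G and reassigning the rest optimally gives only $593 — worse by 29.

Osei receives Lot B.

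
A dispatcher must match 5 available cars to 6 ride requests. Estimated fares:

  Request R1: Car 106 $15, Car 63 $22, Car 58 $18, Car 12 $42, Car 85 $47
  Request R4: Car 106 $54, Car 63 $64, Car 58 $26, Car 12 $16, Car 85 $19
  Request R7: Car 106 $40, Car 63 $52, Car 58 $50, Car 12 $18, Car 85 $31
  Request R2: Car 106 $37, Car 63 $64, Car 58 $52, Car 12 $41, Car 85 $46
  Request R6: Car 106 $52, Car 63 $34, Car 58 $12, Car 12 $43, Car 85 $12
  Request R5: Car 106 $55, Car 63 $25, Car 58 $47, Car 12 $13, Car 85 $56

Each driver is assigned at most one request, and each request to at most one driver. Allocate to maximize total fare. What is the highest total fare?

Maximum total: $267

This is the linear assignment problem.
Optimal: Car 106→Request R4 ($54), Car 63→Request R2 ($64), Car 58→Request R7 ($50), Car 12→Request R6 ($43), Car 85→Request R5 ($56) — total 54+64+50+43+56 = $267.
Row-greedy (each driver in turn takes its best remaining request) gives $261, worse by 6.
Next-best assignment: Car 106→Request R4, Car 63→Request R2, Car 58→Request R7, Car 12→Request R1, Car 85→Request R5 = $266.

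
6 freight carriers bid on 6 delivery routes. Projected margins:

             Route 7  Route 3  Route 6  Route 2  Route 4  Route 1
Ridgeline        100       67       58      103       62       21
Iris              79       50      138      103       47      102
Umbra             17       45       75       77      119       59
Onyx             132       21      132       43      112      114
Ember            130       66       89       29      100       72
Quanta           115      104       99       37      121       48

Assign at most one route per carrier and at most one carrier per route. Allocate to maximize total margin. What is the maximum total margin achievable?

Maximum total: $708k

This is the linear assignment problem.
Optimal: Ridgeline→Route 2 ($103k), Iris→Route 6 ($138k), Umbra→Route 4 ($119k), Onyx→Route 1 ($114k), Ember→Route 7 ($130k), Quanta→Route 3 ($104k) — total 103+138+119+114+130+104 = $708k.
Row-greedy (each carrier in turn takes its best remaining route) gives $668k, worse by 40.
Next-best assignment: Ridgeline→Route 2, Iris→Route 1, Umbra→Route 4, Onyx→Route 6, Ember→Route 7, Quanta→Route 3 = $690k.
Swapping Iris↔Quanta (Iris→Route 3 $50k, Quanta→Route 6 $99k) loses 93.
No other one-to-one assignment exceeds $708k.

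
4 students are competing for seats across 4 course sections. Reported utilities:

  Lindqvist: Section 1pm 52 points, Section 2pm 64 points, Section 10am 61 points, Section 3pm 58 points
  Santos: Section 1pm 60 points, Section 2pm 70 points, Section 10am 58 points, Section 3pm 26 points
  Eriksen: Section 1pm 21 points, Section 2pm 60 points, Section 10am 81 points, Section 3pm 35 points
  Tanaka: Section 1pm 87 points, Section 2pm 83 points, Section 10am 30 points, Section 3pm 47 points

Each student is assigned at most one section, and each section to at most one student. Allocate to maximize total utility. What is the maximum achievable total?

Maximum total: 296 points

Optimal: Lindqvist→Section 3pm (58 points), Santos→Section 2pm (70 points), Eriksen→Section 10am (81 points), Tanaka→Section 1pm (87 points) — total 58+70+81+87 = 296 points.
Row-greedy (each student in turn takes its best remaining section) gives 252 points, worse by 44.
Next-best assignment: Lindqvist→Section 3pm, Santos→Section 1pm, Eriksen→Section 10am, Tanaka→Section 2pm = 282 points.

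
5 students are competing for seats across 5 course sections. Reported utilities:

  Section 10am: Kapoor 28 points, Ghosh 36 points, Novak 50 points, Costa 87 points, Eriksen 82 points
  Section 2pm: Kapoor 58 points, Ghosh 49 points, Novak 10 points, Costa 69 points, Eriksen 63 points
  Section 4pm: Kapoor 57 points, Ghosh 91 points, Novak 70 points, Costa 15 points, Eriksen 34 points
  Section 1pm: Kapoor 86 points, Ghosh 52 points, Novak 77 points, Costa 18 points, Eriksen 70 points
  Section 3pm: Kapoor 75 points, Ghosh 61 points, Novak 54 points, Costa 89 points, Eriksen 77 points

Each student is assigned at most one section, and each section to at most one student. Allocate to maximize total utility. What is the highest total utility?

Max total: 397 points

Treat this as an assignment problem: match each student to one section.
Optimal: Kapoor→Section 2pm (58 points), Ghosh→Section 4pm (91 points), Novak→Section 1pm (77 points), Costa→Section 3pm (89 points), Eriksen→Section 10am (82 points) — total 58+91+77+89+82 = 397 points.
Column-greedy (each section in turn goes to its best remaining student) gives 381 points, worse by 16.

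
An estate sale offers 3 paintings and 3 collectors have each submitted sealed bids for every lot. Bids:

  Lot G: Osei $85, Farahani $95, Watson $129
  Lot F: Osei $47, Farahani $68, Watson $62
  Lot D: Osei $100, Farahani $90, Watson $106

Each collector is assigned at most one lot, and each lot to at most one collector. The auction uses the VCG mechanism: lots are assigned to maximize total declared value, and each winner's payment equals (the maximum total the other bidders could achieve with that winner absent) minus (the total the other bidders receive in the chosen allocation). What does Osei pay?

Osei pays $22.

Efficient allocation: Osei→Lot D ($100), Farahani→Lot F ($68), Watson→Lot G ($129); total welfare W = $297.
Osei receives Lot D at value $100, so the others get W − 100 = $197.
Without Osei: best allocation of the remaining 2 bidders over all 3 lots is Farahani→Lot D ($90), Watson→Lot G ($129), total $219.
VCG payment = (others' best without Osei) − (others' welfare with Osei) = 219 − 197 = $22.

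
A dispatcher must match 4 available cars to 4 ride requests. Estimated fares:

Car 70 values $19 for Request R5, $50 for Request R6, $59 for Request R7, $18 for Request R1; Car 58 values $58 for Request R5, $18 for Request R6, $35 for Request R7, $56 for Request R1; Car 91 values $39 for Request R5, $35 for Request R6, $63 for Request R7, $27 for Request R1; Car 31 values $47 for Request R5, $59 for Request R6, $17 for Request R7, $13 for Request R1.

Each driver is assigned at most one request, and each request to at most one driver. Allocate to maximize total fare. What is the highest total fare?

Max total: $216

Optimal: Car 70→Request R6 ($50), Car 58→Request R1 ($56), Car 91→Request R7 ($63), Car 31→Request R5 ($47) — total 50+56+63+47 = $216.
Row-greedy (each driver in turn takes its best remaining request) gives $165, worse by 51.
Next-best assignment: Car 70→Request R7, Car 58→Request R1, Car 91→Request R5, Car 31→Request R6 = $213.
Every other assignment is strictly worse.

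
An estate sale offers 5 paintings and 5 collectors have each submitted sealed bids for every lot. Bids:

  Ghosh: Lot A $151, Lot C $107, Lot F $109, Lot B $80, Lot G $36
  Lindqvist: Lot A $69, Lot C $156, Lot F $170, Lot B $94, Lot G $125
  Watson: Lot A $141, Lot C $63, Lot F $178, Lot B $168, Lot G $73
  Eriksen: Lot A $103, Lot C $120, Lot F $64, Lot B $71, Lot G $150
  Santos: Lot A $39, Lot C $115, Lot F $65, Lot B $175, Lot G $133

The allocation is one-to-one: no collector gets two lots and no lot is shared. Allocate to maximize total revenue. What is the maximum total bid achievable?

This is the linear assignment problem.
Optimal: Ghosh→Lot A ($151), Lindqvist→Lot C ($156), Watson→Lot F ($178), Eriksen→Lot G ($150), Santos→Lot B ($175) — total 151+156+178+150+175 = $810.
Row-greedy (each collector in turn takes its best remaining lot) gives $754, worse by 56.

Maximum total: $810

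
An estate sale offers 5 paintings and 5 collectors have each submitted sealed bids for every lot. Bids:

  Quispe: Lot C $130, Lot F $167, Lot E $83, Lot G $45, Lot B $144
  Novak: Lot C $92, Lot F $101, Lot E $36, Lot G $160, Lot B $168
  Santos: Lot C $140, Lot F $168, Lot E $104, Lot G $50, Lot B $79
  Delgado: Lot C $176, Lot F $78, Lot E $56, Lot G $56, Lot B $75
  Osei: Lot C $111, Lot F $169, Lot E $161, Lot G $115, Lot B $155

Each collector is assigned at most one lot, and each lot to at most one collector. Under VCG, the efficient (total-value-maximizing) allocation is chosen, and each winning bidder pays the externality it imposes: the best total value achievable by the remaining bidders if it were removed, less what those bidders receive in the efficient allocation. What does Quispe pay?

Efficient allocation: Quispe→Lot B ($144), Novak→Lot G ($160), Santos→Lot F ($168), Delgado→Lot C ($176), Osei→Lot E ($161); total welfare W = $809.
Quispe receives Lot B at value $144, so the others get W − 144 = $665.
Without Quispe: best allocation of the remaining 4 bidders over all 5 lots is Novak→Lot B ($168), Santos→Lot F ($168), Delgado→Lot C ($176), Osei→Lot E ($161), total $673.
VCG payment = (others' best without Quispe) − (others' welfare with Quispe) = 673 − 665 = $8.

Quispe pays $8.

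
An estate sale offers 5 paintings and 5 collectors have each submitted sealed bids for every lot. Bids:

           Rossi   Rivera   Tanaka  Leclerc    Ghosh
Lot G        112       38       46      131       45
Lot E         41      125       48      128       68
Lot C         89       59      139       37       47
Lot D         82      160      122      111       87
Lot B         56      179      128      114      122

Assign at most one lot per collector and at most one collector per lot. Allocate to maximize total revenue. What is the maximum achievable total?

Maximum total: $661

Optimal: Rossi→Lot G ($112), Rivera→Lot D ($160), Tanaka→Lot C ($139), Leclerc→Lot E ($128), Ghosh→Lot B ($122) — total 112+160+139+128+122 = $661.
Next-best assignment: Rossi→Lot G, Rivera→Lot B, Tanaka→Lot C, Leclerc→Lot E, Ghosh→Lot D = $645.
Checked against all permutations: $661 is optimal.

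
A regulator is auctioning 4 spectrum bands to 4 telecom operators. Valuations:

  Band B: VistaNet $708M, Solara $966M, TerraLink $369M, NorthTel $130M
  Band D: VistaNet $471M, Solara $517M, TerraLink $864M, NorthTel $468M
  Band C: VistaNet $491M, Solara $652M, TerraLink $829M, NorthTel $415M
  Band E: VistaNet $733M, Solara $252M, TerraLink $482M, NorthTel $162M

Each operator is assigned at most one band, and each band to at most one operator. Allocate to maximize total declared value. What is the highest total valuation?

Optimal: VistaNet→Band E ($733M), Solara→Band B ($966M), TerraLink→Band C ($829M), NorthTel→Band D ($468M) — total 733+966+829+468 = $2996M.
Row-greedy (each operator in turn takes its best remaining band) gives $2978M, worse by 18.
Every other assignment is strictly worse.

Max total: $2996M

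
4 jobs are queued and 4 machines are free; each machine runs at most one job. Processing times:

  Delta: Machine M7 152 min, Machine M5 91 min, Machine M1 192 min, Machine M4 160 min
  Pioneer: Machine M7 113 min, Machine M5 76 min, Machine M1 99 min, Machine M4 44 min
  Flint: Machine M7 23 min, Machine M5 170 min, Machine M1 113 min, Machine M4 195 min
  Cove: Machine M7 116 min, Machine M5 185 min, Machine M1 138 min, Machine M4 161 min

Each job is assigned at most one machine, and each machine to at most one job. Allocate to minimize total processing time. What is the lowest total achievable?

Minimum total: 296 min

Optimal: Delta→Machine M5 (91 min), Pioneer→Machine M4 (44 min), Flint→Machine M7 (23 min), Cove→Machine M1 (138 min) — total 91+44+23+138 = 296 min.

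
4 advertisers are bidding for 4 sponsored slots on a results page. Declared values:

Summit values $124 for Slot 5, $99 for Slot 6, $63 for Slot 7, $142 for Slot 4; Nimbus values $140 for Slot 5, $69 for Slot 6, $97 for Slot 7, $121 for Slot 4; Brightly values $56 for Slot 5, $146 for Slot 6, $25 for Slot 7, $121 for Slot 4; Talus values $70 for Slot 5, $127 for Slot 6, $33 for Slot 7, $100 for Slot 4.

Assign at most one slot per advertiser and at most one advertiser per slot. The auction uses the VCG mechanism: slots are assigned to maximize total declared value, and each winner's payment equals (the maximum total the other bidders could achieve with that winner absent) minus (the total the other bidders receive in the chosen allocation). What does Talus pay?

Efficient allocation: Summit→Slot 5 ($124), Nimbus→Slot 7 ($97), Brightly→Slot 4 ($121), Talus→Slot 6 ($127); total welfare W = $469.
Talus receives Slot 6 at value $127, so the others get W − 127 = $342.
Without Talus: best allocation of the remaining 3 bidders over all 4 slots is Summit→Slot 4 ($142), Nimbus→Slot 5 ($140), Brightly→Slot 6 ($146), total $428.
VCG payment = (others' best without Talus) − (others' welfare with Talus) = 428 − 342 = $86.

Talus pays $86.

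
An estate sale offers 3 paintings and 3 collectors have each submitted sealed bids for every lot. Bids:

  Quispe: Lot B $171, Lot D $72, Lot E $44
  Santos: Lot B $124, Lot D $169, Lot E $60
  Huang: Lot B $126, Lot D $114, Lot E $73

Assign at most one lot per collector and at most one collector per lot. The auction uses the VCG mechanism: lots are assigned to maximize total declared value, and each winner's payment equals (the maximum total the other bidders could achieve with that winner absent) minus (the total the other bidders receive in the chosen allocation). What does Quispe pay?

Efficient allocation: Quispe→Lot B ($171), Santos→Lot D ($169), Huang→Lot E ($73); total welfare W = $413.
Quispe receives Lot B at value $171, so the others get W − 171 = $242.
Without Quispe: best allocation of the remaining 2 bidders over all 3 lots is Santos→Lot D ($169), Huang→Lot B ($126), total $295.
VCG payment = (others' best without Quispe) − (others' welfare with Quispe) = 295 − 242 = $53.

Quispe pays $53.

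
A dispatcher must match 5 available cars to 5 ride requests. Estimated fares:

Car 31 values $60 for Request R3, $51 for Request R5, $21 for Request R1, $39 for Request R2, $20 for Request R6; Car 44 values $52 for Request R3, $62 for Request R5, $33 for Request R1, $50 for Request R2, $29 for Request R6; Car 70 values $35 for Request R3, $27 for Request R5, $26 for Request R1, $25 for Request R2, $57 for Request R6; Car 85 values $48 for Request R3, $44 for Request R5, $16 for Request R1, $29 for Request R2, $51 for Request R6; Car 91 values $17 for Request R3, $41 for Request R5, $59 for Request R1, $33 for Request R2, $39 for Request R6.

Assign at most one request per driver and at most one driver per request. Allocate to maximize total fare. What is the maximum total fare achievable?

Maximum total: $270

This is a one-to-one assignment (maximum-weight bipartite matching).
Optimal: Car 31→Request R3 ($60), Car 44→Request R2 ($50), Car 70→Request R6 ($57), Car 85→Request R5 ($44), Car 91→Request R1 ($59) — total 60+50+57+44+59 = $270.
Max-entry greedy (repeatedly take the single best remaining cell) gives $267, worse by 3.
No other one-to-one assignment exceeds $270.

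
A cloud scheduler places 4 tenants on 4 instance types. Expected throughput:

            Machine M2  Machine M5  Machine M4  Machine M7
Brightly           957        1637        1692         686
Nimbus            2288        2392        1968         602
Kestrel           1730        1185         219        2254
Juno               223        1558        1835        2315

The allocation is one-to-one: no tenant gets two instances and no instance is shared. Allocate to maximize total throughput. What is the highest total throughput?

Max total: 8129 ops/s

Optimal: Brightly→Machine M4 (1692 ops/s), Nimbus→Machine M5 (2392 ops/s), Kestrel→Machine M2 (1730 ops/s), Juno→Machine M7 (2315 ops/s) — total 1692+2392+1730+2315 = 8129 ops/s.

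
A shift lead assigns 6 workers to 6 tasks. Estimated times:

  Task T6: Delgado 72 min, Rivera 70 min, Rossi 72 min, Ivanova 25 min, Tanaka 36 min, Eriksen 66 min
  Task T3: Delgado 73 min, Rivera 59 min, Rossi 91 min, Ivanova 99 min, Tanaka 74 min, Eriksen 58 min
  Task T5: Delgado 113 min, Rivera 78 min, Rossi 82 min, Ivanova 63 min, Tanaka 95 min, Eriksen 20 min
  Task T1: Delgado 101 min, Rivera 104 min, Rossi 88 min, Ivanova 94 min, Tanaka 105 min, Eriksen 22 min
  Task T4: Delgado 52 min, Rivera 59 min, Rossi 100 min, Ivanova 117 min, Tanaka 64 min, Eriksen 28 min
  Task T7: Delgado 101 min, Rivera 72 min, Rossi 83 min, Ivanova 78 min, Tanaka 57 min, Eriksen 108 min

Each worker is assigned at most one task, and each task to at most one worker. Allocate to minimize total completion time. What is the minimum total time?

Optimal: Delgado→Task T4 (52 min), Rivera→Task T3 (59 min), Rossi→Task T5 (82 min), Ivanova→Task T6 (25 min), Tanaka→Task T7 (57 min), Eriksen→Task T1 (22 min) — total 52+59+82+25+57+22 = 297 min.
Min-entry greedy (repeatedly take the single cheapest remaining cell) gives 301 min, worse by 4.

Minimum total: 297 min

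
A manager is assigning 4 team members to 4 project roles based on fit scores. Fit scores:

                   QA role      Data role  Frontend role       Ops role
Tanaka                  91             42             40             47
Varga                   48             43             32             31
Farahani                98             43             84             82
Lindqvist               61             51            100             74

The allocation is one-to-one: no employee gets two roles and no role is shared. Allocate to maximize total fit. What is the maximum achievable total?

Maximum total: 316 pts

Optimal: Tanaka→QA role (91 pts), Varga→Data role (43 pts), Farahani→Ops role (82 pts), Lindqvist→Frontend role (100 pts) — total 91+43+82+100 = 316 pts.
Column-greedy (each role in turn goes to its best remaining employee) gives 220 pts, worse by 96.
Next-best assignment: Tanaka→QA role, Varga→Data role, Farahani→Frontend role, Lindqvist→Ops role = 292 pts.
No other one-to-one assignment exceeds 316 pts.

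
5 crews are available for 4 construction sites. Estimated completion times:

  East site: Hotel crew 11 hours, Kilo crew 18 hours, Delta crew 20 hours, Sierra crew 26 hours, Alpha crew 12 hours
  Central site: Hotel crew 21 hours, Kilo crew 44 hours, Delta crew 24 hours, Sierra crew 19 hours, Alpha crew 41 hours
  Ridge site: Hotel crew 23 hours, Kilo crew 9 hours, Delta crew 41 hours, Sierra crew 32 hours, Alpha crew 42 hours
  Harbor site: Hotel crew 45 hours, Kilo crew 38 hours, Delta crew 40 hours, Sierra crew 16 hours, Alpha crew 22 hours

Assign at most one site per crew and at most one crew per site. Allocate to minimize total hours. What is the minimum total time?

Optimal: Alpha crew→East site (12 hours), Hotel crew→Central site (21 hours), Kilo crew→Ridge site (9 hours), Sierra crew→Harbor site (16 hours) — total 12+21+9+16 = 58 hours.
Min-entry greedy (repeatedly take the single cheapest remaining cell) gives 60 hours, worse by 2.
No other one-to-one assignment undercuts 58 hours.

Minimum total: 58 hours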